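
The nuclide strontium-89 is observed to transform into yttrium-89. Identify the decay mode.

beta-minus decay

ΔA = 89 − 89 = 0; ΔZ = 39 − 38 = +1.
A is unchanged and Z rises by 1 — a neutron has become a proton (β⁻ decay).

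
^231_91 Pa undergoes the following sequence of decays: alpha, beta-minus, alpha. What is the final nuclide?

Ra-223

Start: (A, Z) = (231, 91).
After α: (227, 89).
After β⁻: (227, 90).
After α: (223, 88).
Z = 88 is radium.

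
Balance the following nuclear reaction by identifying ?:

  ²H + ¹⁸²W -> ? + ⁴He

Ta-180

Conserve mass number: 2 + 182 = A + 4, so A = 180.
Conserve atomic number: 1 + 74 = Z + 2, so Z = 73.
Z = 73 is tantalum, so the species is ¹⁸⁰Ta.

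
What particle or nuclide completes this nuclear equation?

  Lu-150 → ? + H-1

Yb-149

Conserve mass number: 150 = A + 1, so A = 149.
Conserve atomic number: 71 = Z + 1, so Z = 70.
Z = 70 is ytterbium, so the species is Yb-149.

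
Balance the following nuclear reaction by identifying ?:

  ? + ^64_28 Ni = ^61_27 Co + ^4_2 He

Conserve mass number: A + 64 = 61 + 4, so A = 1.
Conserve atomic number: Z + 28 = 27 + 2, so Z = 1.
A = 1 and Z = 1 is ^1_1 H — a proton.

proton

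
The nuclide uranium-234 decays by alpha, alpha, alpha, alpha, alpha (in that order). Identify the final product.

Pb-214

Start: (A, Z) = (234, 92).
After α: (230, 90).
After α: (226, 88).
After α: (222, 86).
After α: (218, 84).
After α: (214, 82).
Z = 82 is lead.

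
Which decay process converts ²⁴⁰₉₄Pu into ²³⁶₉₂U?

alpha decay

ΔA = 236 − 240 = -4; ΔZ = 92 − 94 = -2.
A drops by 4 and Z drops by 2 — the signature of alpha emission.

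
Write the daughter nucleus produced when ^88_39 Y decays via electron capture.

Sr-88

Electron capture: mass number changes by +0, atomic number by -1.
A: 88 = 88; Z: 39 − 1 = 38.
Z = 38 is strontium, so the daughter is ^88_38 Sr.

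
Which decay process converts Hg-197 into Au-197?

beta-plus decay or electron capture

ΔA = 197 − 197 = 0; ΔZ = 79 − 80 = -1.
A is unchanged and Z drops by 1 — a proton has become a neutron (β⁺ emission or electron capture).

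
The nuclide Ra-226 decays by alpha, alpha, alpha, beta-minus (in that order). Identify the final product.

Bi-214

Start: (A, Z) = (226, 88).
After α: (222, 86).
After α: (218, 84).
After α: (214, 82).
After β⁻: (214, 83).
Z = 83 is bismuth.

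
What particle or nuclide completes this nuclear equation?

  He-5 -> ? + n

He-4

Conserve mass number: 5 = A + 1, so A = 4.
Conserve atomic number: 2 = Z + 0, so Z = 2.
A = 4 and Z = 2 is He-4 — an alpha particle.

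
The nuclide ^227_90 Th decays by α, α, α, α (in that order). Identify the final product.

Start: (A, Z) = (227, 90).
After α: (223, 88).
After α: (219, 86).
After α: (215, 84).
After α: (211, 82).
Z = 82 is lead.

Pb-211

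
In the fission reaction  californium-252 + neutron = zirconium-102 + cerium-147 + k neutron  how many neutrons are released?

Conserve mass number: 253 = 102 + 147 + k, so k = 253 − 249 = 4.
Check atomic number: 98 = 40 + 58 + 0 = 98. ✓

4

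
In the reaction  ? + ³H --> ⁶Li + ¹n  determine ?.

Conserve mass number: A + 3 = 6 + 1, so A = 4.
Conserve atomic number: Z + 1 = 3 + 0, so Z = 2.
A = 4 and Z = 2 is ⁴He — an alpha particle.

alpha particle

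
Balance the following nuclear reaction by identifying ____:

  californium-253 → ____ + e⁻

Conserve mass number: 253 = A + 0, so A = 253.
Conserve atomic number: 98 = Z − 1, so Z = 99.
Z = 99 is einsteinium, so the species is einsteinium-253.

Es-253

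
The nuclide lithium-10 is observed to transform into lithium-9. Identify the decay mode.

neutron emission

ΔA = 9 − 10 = -1; ΔZ = 3 − 3 = +0.
A drops by 1 with Z unchanged — a neutron was emitted.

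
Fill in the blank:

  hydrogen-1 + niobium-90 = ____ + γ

Conserve mass number: 1 + 90 = A + 0, so A = 91.
Conserve atomic number: 1 + 41 = Z + 0, so Z = 42.
Z = 42 is molybdenum, so the species is molybdenum-91.

Mo-91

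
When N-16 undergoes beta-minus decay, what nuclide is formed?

Beta-minus decay: mass number changes by +0, atomic number by +1.
A: 16 = 16; Z: 7 + 1 = 8.
Z = 8 is oxygen, so the daughter is O-16.

O-16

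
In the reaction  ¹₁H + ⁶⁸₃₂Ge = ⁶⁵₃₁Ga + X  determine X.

alpha particle

Conserve mass number: 1 + 68 = 65 + A, so A = 4.
Conserve atomic number: 1 + 32 = 31 + Z, so Z = 2.
A = 4 and Z = 2 is ⁴₂He — an alpha particle.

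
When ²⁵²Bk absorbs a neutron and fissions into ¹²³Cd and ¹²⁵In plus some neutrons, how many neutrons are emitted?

Conserve mass number: 253 = 123 + 125 + k, so k = 253 − 248 = 5.
Check atomic number: 97 = 48 + 49 + 0 = 97. ✓

5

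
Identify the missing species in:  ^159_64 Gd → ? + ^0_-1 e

Conserve mass number: 159 = A + 0, so A = 159.
Conserve atomic number: 64 = Z − 1, so Z = 65.
Z = 65 is terbium, so the species is ^159_65 Tb.

Tb-159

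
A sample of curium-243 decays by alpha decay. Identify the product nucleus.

Alpha decay: mass number changes by -4, atomic number by -2.
A: 243 − 4 = 239; Z: 96 − 2 = 94.
Z = 94 is plutonium, so the daughter is plutonium-239.

Pu-239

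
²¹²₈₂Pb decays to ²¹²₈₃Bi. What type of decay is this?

beta-minus decay

ΔA = 212 − 212 = 0; ΔZ = 83 − 82 = +1.
A is unchanged and Z rises by 1 — a neutron has become a proton (β⁻ decay).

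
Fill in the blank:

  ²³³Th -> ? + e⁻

Conserve mass number: 233 = A + 0, so A = 233.
Conserve atomic number: 90 = Z − 1, so Z = 91.
Z = 91 is protactinium, so the species is ²³³Pa.

Pa-233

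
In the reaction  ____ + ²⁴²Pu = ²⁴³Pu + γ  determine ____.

Conserve mass number: A + 242 = 243 + 0, so A = 1.
Conserve atomic number: Z + 94 = 94 + 0, so Z = 0.
A = 1 and Z = 0 is ¹n — a neutron.

neutron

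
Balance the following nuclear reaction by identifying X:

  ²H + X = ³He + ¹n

deuteron

Conserve mass number: 2 + A = 3 + 1, so A = 2.
Conserve atomic number: 1 + Z = 2 + 0, so Z = 1.
A = 2 and Z = 1 is ²H — a deuteron.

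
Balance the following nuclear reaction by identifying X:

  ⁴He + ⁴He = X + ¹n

Conserve mass number: 4 + 4 = A + 1, so A = 7.
Conserve atomic number: 2 + 2 = Z + 0, so Z = 4.
Z = 4 is beryllium, so the species is ⁷Be.

Be-7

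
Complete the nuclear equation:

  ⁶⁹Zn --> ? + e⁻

Ga-69

Conserve mass number: 69 = A + 0, so A = 69.
Conserve atomic number: 30 = Z − 1, so Z = 31.
Z = 31 is gallium, so the species is ⁶⁹Ga.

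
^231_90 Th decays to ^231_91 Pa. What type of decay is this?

beta-minus decay

ΔA = 231 − 231 = 0; ΔZ = 91 − 90 = +1.
A is unchanged and Z rises by 1 — a neutron has become a proton (β⁻ decay).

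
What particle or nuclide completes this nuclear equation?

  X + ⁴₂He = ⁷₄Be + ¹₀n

Conserve mass number: A + 4 = 7 + 1, so A = 4.
Conserve atomic number: Z + 2 = 4 + 0, so Z = 2.
A = 4 and Z = 2 is ⁴₂He — an alpha particle.

alpha particle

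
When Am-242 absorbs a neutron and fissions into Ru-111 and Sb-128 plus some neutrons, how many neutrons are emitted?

4

Conserve mass number: 243 = 111 + 128 + k, so k = 243 − 239 = 4.
Check atomic number: 95 = 44 + 51 + 0 = 95. ✓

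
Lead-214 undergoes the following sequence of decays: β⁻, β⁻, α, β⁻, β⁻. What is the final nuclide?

Start: (A, Z) = (214, 82).
After β⁻: (214, 83).
After β⁻: (214, 84).
After α: (210, 82).
After β⁻: (210, 83).
After β⁻: (210, 84).
Z = 84 is polonium.

Po-210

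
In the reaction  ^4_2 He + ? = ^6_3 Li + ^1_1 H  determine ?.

Conserve mass number: 4 + A = 6 + 1, so A = 3.
Conserve atomic number: 2 + Z = 3 + 1, so Z = 2.
Z = 2 is helium, so the species is ^3_2 He.

He-3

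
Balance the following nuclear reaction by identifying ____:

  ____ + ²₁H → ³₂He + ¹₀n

Conserve mass number: A + 2 = 3 + 1, so A = 2.
Conserve atomic number: Z + 1 = 2 + 0, so Z = 1.
A = 2 and Z = 1 is ²₁H — a deuteron.

deuteron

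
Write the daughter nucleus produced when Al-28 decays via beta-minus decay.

Si-28

Beta-minus decay: mass number changes by +0, atomic number by +1.
A: 28 = 28; Z: 13 + 1 = 14.
Z = 14 is silicon, so the daughter is Si-28.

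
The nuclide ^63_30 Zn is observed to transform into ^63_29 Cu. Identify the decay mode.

ΔA = 63 − 63 = 0; ΔZ = 29 − 30 = -1.
A is unchanged and Z drops by 1 — a proton has become a neutron (β⁺ emission or electron capture).

beta-plus decay or electron capture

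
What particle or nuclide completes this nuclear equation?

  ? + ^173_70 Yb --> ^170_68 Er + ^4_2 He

Conserve mass number: A + 173 = 170 + 4, so A = 1.
Conserve atomic number: Z + 70 = 68 + 2, so Z = 0.
A = 1 and Z = 0 is ^1_0 n — a neutron.

neutron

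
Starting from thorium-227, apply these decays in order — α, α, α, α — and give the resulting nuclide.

Pb-211

Start: (A, Z) = (227, 90).
After α: (223, 88).
After α: (219, 86).
After α: (215, 84).
After α: (211, 82).
Z = 82 is lead.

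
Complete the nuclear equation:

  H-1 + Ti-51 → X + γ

V-52

Conserve mass number: 1 + 51 = A + 0, so A = 52.
Conserve atomic number: 1 + 22 = Z + 0, so Z = 23.
Z = 23 is vanadium, so the species is V-52.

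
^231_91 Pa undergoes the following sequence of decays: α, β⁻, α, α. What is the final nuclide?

Rn-219

Start: (A, Z) = (231, 91).
After α: (227, 89).
After β⁻: (227, 90).
After α: (223, 88).
After α: (219, 86).
Z = 86 is radon.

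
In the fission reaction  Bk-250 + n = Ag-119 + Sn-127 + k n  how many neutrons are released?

Conserve mass number: 251 = 119 + 127 + k, so k = 251 − 246 = 5.
Check atomic number: 97 = 47 + 50 + 0 = 97. ✓

5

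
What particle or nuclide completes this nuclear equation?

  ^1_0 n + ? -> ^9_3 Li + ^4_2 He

Conserve mass number: 1 + A = 9 + 4, so A = 12.
Conserve atomic number: 0 + Z = 3 + 2, so Z = 5.
Z = 5 is boron, so the species is ^12_5 B.

B-12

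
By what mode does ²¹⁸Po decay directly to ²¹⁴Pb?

alpha decay

ΔA = 214 − 218 = -4; ΔZ = 82 − 84 = -2.
A drops by 4 and Z drops by 2 — the signature of alpha emission.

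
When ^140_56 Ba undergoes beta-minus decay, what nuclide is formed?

Beta-minus decay: mass number changes by +0, atomic number by +1.
A: 140 = 140; Z: 56 + 1 = 57.
Z = 57 is lanthanum, so the daughter is ^140_57 La.

La-140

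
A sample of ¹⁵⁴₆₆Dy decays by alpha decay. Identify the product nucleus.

Alpha decay: mass number changes by -4, atomic number by -2.
A: 154 − 4 = 150; Z: 66 − 2 = 64.
Z = 64 is gadolinium, so the daughter is ¹⁵⁰₆₄Gd.

Gd-150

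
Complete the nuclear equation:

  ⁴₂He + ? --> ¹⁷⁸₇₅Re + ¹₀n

Ta-175

Conserve mass number: 4 + A = 178 + 1, so A = 175.
Conserve atomic number: 2 + Z = 75 + 0, so Z = 73.
Z = 73 is tantalum, so the species is ¹⁷⁵₇₃Ta.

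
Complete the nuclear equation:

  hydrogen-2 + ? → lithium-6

Conserve mass number: 2 + A = 6, so A = 4.
Conserve atomic number: 1 + Z = 3, so Z = 2.
A = 4 and Z = 2 is helium-4 — an alpha particle.

alpha particle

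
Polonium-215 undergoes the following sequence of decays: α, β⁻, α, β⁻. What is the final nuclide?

Start: (A, Z) = (215, 84).
After α: (211, 82).
After β⁻: (211, 83).
After α: (207, 81).
After β⁻: (207, 82).
Z = 82 is lead.

Pb-207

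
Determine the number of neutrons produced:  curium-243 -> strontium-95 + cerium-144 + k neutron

4

Conserve mass number: 243 = 95 + 144 + k, so k = 243 − 239 = 4.
Check atomic number: 96 = 38 + 58 + 0 = 96. ✓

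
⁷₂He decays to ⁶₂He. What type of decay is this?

neutron emission

ΔA = 6 − 7 = -1; ΔZ = 2 − 2 = +0.
A drops by 1 with Z unchanged — a neutron was emitted.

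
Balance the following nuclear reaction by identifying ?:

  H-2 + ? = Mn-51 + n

Conserve mass number: 2 + A = 51 + 1, so A = 50.
Conserve atomic number: 1 + Z = 25 + 0, so Z = 24.
Z = 24 is chromium, so the species is Cr-50.

Cr-50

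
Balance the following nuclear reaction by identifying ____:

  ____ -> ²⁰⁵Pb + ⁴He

Po-209

Conserve mass number: A = 205 + 4, so A = 209.
Conserve atomic number: Z = 82 + 2, so Z = 84.
Z = 84 is polonium, so the species is ²⁰⁹Po.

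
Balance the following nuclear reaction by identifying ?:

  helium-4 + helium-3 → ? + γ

Be-7

Conserve mass number: 4 + 3 = A + 0, so A = 7.
Conserve atomic number: 2 + 2 = Z + 0, so Z = 4.
Z = 4 is beryllium, so the species is beryllium-7.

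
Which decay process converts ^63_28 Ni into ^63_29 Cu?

ΔA = 63 − 63 = 0; ΔZ = 29 − 28 = +1.
A is unchanged and Z rises by 1 — a neutron has become a proton (β⁻ decay).

beta-minus decay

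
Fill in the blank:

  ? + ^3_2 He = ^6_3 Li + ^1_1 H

Conserve mass number: A + 3 = 6 + 1, so A = 4.
Conserve atomic number: Z + 2 = 3 + 1, so Z = 2.
A = 4 and Z = 2 is ^4_2 He — an alpha particle.

alpha particle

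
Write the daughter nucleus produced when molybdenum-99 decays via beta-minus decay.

Beta-minus decay: mass number changes by +0, atomic number by +1.
A: 99 = 99; Z: 42 + 1 = 43.
Z = 43 is technetium, so the daughter is technetium-99.

Tc-99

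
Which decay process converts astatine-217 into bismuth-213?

ΔA = 213 − 217 = -4; ΔZ = 83 − 85 = -2.
A drops by 4 and Z drops by 2 — the signature of alpha emission.

alpha decay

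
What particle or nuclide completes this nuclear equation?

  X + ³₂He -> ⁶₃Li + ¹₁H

Conserve mass number: A + 3 = 6 + 1, so A = 4.
Conserve atomic number: Z + 2 = 3 + 1, so Z = 2.
A = 4 and Z = 2 is ⁴₂He — an alpha particle.

alpha particle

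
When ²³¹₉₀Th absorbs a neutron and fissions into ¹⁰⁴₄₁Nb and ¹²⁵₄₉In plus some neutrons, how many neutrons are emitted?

Conserve mass number: 232 = 104 + 125 + k, so k = 232 − 229 = 3.
Check atomic number: 90 = 41 + 49 + 0 = 90. ✓

3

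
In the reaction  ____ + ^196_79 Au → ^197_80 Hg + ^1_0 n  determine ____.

Conserve mass number: A + 196 = 197 + 1, so A = 2.
Conserve atomic number: Z + 79 = 80 + 0, so Z = 1.
A = 2 and Z = 1 is ^2_1 H — a deuteron.

deuteron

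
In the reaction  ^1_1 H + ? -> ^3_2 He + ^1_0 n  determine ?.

Conserve mass number: 1 + A = 3 + 1, so A = 3.
Conserve atomic number: 1 + Z = 2 + 0, so Z = 1.
A = 3 and Z = 1 is ^3_1 H — a triton.

triton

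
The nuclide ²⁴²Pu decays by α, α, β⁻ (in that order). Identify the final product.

Start: (A, Z) = (242, 94).
After α: (238, 92).
After α: (234, 90).
After β⁻: (234, 91).
Z = 91 is protactinium.

Pa-234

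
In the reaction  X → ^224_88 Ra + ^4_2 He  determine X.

Conserve mass number: A = 224 + 4, so A = 228.
Conserve atomic number: Z = 88 + 2, so Z = 90.
Z = 90 is thorium, so the species is ^228_90 Th.

Th-228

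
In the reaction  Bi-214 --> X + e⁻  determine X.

Conserve mass number: 214 = A + 0, so A = 214.
Conserve atomic number: 83 = Z − 1, so Z = 84.
Z = 84 is polonium, so the species is Po-214.

Po-214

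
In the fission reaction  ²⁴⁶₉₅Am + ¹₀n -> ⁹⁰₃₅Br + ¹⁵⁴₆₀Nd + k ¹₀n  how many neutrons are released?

Conserve mass number: 247 = 90 + 154 + k, so k = 247 − 244 = 3.
Check atomic number: 95 = 35 + 60 + 0 = 95. ✓

3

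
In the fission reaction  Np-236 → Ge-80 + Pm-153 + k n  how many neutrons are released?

Conserve mass number: 236 = 80 + 153 + k, so k = 236 − 233 = 3.
Check atomic number: 93 = 32 + 61 + 0 = 93. ✓

3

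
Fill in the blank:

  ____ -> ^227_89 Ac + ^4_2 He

Conserve mass number: A = 227 + 4, so A = 231.
Conserve atomic number: Z = 89 + 2, so Z = 91.
Z = 91 is protactinium, so the species is ^231_91 Pa.

Pa-231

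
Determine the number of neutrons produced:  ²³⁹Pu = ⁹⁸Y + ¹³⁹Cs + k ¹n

2

Conserve mass number: 239 = 98 + 139 + k, so k = 239 − 237 = 2.
Check atomic number: 94 = 39 + 55 + 0 = 94. ✓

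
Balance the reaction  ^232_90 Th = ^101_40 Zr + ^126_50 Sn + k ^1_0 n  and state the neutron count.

Conserve mass number: 232 = 101 + 126 + k, so k = 232 − 227 = 5.
Check atomic number: 90 = 40 + 50 + 0 = 90. ✓

5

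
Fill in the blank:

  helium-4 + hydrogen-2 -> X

Li-6

Conserve mass number: 4 + 2 = A, so A = 6.
Conserve atomic number: 2 + 1 = Z, so Z = 3.
Z = 3 is lithium, so the species is lithium-6.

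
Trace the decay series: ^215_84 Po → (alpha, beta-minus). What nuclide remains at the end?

Bi-211

Start: (A, Z) = (215, 84).
After α: (211, 82).
After β⁻: (211, 83).
Z = 83 is bismuth.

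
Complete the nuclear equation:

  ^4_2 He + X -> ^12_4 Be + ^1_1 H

Li-9

Conserve mass number: 4 + A = 12 + 1, so A = 9.
Conserve atomic number: 2 + Z = 4 + 1, so Z = 3.
Z = 3 is lithium, so the species is ^9_3 Li.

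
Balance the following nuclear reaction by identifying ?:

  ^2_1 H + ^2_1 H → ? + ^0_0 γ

Conserve mass number: 2 + 2 = A + 0, so A = 4.
Conserve atomic number: 1 + 1 = Z + 0, so Z = 2.
A = 4 and Z = 2 is ^4_2 He — an alpha particle.

He-4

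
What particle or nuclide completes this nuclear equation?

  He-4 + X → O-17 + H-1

N-14

Conserve mass number: 4 + A = 17 + 1, so A = 14.
Conserve atomic number: 2 + Z = 8 + 1, so Z = 7.
Z = 7 is nitrogen, so the species is N-14.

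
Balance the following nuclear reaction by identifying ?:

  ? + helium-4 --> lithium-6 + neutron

Conserve mass number: A + 4 = 6 + 1, so A = 3.
Conserve atomic number: Z + 2 = 3 + 0, so Z = 1.
A = 3 and Z = 1 is hydrogen-3 — a triton.

triton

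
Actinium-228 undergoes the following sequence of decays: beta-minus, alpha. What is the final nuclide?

Start: (A, Z) = (228, 89).
After β⁻: (228, 90).
After α: (224, 88).
Z = 88 is radium.

Ra-224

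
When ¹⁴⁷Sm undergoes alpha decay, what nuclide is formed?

Alpha decay: mass number changes by -4, atomic number by -2.
A: 147 − 4 = 143; Z: 62 − 2 = 60.
Z = 60 is neodymium, so the daughter is ¹⁴³Nd.

Nd-143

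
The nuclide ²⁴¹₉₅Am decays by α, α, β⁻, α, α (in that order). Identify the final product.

Ra-225

Start: (A, Z) = (241, 95).
After α: (237, 93).
After α: (233, 91).
After β⁻: (233, 92).
After α: (229, 90).
After α: (225, 88).
Z = 88 is radium.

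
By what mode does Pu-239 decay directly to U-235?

ΔA = 235 − 239 = -4; ΔZ = 92 − 94 = -2.
A drops by 4 and Z drops by 2 — the signature of alpha emission.

alpha decay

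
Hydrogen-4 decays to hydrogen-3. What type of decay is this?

ΔA = 3 − 4 = -1; ΔZ = 1 − 1 = +0.
A drops by 1 with Z unchanged — a neutron was emitted.

neutron emission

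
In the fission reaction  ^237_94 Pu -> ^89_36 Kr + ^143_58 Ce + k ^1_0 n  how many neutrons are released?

5

Conserve mass number: 237 = 89 + 143 + k, so k = 237 − 232 = 5.
Check atomic number: 94 = 36 + 58 + 0 = 94. ✓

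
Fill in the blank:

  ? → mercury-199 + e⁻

Conserve mass number: A = 199 + 0, so A = 199.
Conserve atomic number: Z = 80 − 1, so Z = 79.
Z = 79 is gold, so the species is gold-199.

Au-199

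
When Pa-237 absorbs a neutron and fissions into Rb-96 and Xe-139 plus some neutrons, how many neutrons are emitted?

3

Conserve mass number: 238 = 96 + 139 + k, so k = 238 − 235 = 3.
Check atomic number: 91 = 37 + 54 + 0 = 91. ✓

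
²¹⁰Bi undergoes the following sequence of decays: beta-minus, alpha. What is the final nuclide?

Start: (A, Z) = (210, 83).
After β⁻: (210, 84).
After α: (206, 82).
Z = 82 is lead.

Pb-206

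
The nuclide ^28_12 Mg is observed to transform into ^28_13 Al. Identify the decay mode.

beta-minus decay

ΔA = 28 − 28 = 0; ΔZ = 13 − 12 = +1.
A is unchanged and Z rises by 1 — a neutron has become a proton (β⁻ decay).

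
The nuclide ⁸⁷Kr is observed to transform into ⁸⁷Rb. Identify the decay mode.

ΔA = 87 − 87 = 0; ΔZ = 37 − 36 = +1.
A is unchanged and Z rises by 1 — a neutron has become a proton (β⁻ decay).

beta-minus decay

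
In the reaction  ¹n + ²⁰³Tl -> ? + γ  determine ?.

Conserve mass number: 1 + 203 = A + 0, so A = 204.
Conserve atomic number: 0 + 81 = Z + 0, so Z = 81.
Z = 81 is thallium, so the species is ²⁰⁴Tl.

Tl-204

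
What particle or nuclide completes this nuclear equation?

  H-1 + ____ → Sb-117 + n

Sn-117

Conserve mass number: 1 + A = 117 + 1, so A = 117.
Conserve atomic number: 1 + Z = 51 + 0, so Z = 50.
Z = 50 is tin, so the species is Sn-117.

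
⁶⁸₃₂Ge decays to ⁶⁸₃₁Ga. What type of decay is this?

beta-plus decay or electron capture

ΔA = 68 − 68 = 0; ΔZ = 31 − 32 = -1.
A is unchanged and Z drops by 1 — a proton has become a neutron (β⁺ emission or electron capture).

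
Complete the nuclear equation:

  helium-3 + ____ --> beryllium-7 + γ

alpha particle

Conserve mass number: 3 + A = 7 + 0, so A = 4.
Conserve atomic number: 2 + Z = 4 + 0, so Z = 2.
A = 4 and Z = 2 is helium-4 — an alpha particle.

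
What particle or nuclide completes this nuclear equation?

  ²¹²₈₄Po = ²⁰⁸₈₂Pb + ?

alpha particle

Conserve mass number: 212 = 208 + A, so A = 4.
Conserve atomic number: 84 = 82 + Z, so Z = 2.
A = 4 and Z = 2 is ⁴₂He — an alpha particle.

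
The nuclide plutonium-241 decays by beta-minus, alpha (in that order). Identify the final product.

Start: (A, Z) = (241, 94).
After β⁻: (241, 95).
After α: (237, 93).
Z = 93 is neptunium.

Np-237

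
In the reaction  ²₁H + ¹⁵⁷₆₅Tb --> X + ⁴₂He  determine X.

Gd-155

Conserve mass number: 2 + 157 = A + 4, so A = 155.
Conserve atomic number: 1 + 65 = Z + 2, so Z = 64.
Z = 64 is gadolinium, so the species is ¹⁵⁵₆₄Gd.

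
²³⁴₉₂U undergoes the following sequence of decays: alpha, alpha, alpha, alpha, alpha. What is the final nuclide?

Pb-214

Start: (A, Z) = (234, 92).
After α: (230, 90).
After α: (226, 88).
After α: (222, 86).
After α: (218, 84).
After α: (214, 82).
Z = 82 is lead.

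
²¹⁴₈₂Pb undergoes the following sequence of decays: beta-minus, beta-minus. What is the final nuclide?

Start: (A, Z) = (214, 82).
After β⁻: (214, 83).
After β⁻: (214, 84).
Z = 84 is polonium.

Po-214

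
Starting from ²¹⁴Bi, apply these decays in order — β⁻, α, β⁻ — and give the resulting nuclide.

Bi-210

Start: (A, Z) = (214, 83).
After β⁻: (214, 84).
After α: (210, 82).
After β⁻: (210, 83).
Z = 83 is bismuth.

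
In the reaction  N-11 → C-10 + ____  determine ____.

Conserve mass number: 11 = 10 + A, so A = 1.
Conserve atomic number: 7 = 6 + Z, so Z = 1.
A = 1 and Z = 1 is H-1 — a proton.

proton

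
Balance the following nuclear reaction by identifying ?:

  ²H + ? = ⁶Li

alpha particle

Conserve mass number: 2 + A = 6, so A = 4.
Conserve atomic number: 1 + Z = 3, so Z = 2.
A = 4 and Z = 2 is ⁴He — an alpha particle.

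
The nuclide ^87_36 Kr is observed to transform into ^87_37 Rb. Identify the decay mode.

ΔA = 87 − 87 = 0; ΔZ = 37 − 36 = +1.
A is unchanged and Z rises by 1 — a neutron has become a proton (β⁻ decay).

beta-minus decay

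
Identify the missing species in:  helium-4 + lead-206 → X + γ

Po-210

Conserve mass number: 4 + 206 = A + 0, so A = 210.
Conserve atomic number: 2 + 82 = Z + 0, so Z = 84.
Z = 84 is polonium, so the species is polonium-210.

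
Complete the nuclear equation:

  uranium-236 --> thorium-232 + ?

Conserve mass number: 236 = 232 + A, so A = 4.
Conserve atomic number: 92 = 90 + Z, so Z = 2.
A = 4 and Z = 2 is helium-4 — an alpha particle.

alpha particle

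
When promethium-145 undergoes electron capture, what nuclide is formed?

Nd-145

Electron capture: mass number changes by +0, atomic number by -1.
A: 145 = 145; Z: 61 − 1 = 60.
Z = 60 is neodymium, so the daughter is neodymium-145.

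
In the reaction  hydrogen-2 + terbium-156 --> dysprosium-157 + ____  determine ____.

neutron

Conserve mass number: 2 + 156 = 157 + A, so A = 1.
Conserve atomic number: 1 + 65 = 66 + Z, so Z = 0.
A = 1 and Z = 0 is neutron — a neutron.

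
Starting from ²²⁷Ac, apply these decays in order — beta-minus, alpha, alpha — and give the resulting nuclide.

Start: (A, Z) = (227, 89).
After β⁻: (227, 90).
After α: (223, 88).
After α: (219, 86).
Z = 86 is radon.

Rn-219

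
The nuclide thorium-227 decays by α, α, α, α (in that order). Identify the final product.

Start: (A, Z) = (227, 90).
After α: (223, 88).
After α: (219, 86).
After α: (215, 84).
After α: (211, 82).
Z = 82 is lead.

Pb-211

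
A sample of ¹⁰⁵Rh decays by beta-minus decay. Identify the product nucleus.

Beta-minus decay: mass number changes by +0, atomic number by +1.
A: 105 = 105; Z: 45 + 1 = 46.
Z = 46 is palladium, so the daughter is ¹⁰⁵Pd.

Pd-105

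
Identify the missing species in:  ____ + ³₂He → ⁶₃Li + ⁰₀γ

triton

Conserve mass number: A + 3 = 6 + 0, so A = 3.
Conserve atomic number: Z + 2 = 3 + 0, so Z = 1.
A = 3 and Z = 1 is ³₁H — a triton.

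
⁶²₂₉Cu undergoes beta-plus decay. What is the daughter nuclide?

Ni-62

Beta-plus decay: mass number changes by +0, atomic number by -1.
A: 62 = 62; Z: 29 − 1 = 28.
Z = 28 is nickel, so the daughter is ⁶²₂₈Ni.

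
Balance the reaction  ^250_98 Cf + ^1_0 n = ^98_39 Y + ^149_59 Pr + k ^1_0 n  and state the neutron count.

Conserve mass number: 251 = 98 + 149 + k, so k = 251 − 247 = 4.
Check atomic number: 98 = 39 + 59 + 0 = 98. ✓

4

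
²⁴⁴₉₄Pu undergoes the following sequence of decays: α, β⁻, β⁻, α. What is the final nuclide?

Start: (A, Z) = (244, 94).
After α: (240, 92).
After β⁻: (240, 93).
After β⁻: (240, 94).
After α: (236, 92).
Z = 92 is uranium.

U-236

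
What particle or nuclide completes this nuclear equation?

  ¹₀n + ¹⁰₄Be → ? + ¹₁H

Conserve mass number: 1 + 10 = A + 1, so A = 10.
Conserve atomic number: 0 + 4 = Z + 1, so Z = 3.
Z = 3 is lithium, so the species is ¹⁰₃Li.

Li-10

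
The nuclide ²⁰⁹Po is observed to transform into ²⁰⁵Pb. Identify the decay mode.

ΔA = 205 − 209 = -4; ΔZ = 82 − 84 = -2.
A drops by 4 and Z drops by 2 — the signature of alpha emission.

alpha decay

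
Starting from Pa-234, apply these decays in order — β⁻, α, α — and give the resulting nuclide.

Start: (A, Z) = (234, 91).
After β⁻: (234, 92).
After α: (230, 90).
After α: (226, 88).
Z = 88 is radium.

Ra-226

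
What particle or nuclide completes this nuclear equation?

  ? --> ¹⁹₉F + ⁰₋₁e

Conserve mass number: A = 19 + 0, so A = 19.
Conserve atomic number: Z = 9 − 1, so Z = 8.
Z = 8 is oxygen, so the species is ¹⁹₈O.

O-19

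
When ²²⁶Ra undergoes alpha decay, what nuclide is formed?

Rn-222

Alpha decay: mass number changes by -4, atomic number by -2.
A: 226 − 4 = 222; Z: 88 − 2 = 86.
Z = 86 is radon, so the daughter is ²²²Rn.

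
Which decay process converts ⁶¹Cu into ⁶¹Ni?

beta-plus decay or electron capture

ΔA = 61 − 61 = 0; ΔZ = 28 − 29 = -1.
A is unchanged and Z drops by 1 — a proton has become a neutron (β⁺ emission or electron capture).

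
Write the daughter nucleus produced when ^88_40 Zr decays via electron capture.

Electron capture: mass number changes by +0, atomic number by -1.
A: 88 = 88; Z: 40 − 1 = 39.
Z = 39 is yttrium, so the daughter is ^88_39 Y.

Y-88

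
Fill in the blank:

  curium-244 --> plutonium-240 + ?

alpha particle

Conserve mass number: 244 = 240 + A, so A = 4.
Conserve atomic number: 96 = 94 + Z, so Z = 2.
A = 4 and Z = 2 is helium-4 — an alpha particle.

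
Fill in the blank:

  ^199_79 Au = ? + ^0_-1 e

Conserve mass number: 199 = A + 0, so A = 199.
Conserve atomic number: 79 = Z − 1, so Z = 80.
Z = 80 is mercury, so the species is ^199_80 Hg.

Hg-199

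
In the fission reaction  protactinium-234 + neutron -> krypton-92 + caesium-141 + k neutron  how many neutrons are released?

Conserve mass number: 235 = 92 + 141 + k, so k = 235 − 233 = 2.
Check atomic number: 91 = 36 + 55 + 0 = 91. ✓

2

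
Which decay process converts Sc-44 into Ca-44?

ΔA = 44 − 44 = 0; ΔZ = 20 − 21 = -1.
A is unchanged and Z drops by 1 — a proton has become a neutron (β⁺ emission or electron capture).

beta-plus decay or electron capture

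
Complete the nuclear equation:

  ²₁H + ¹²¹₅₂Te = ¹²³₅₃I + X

gamma ray

Conserve mass number: 2 + 121 = 123 + A, so A = 0.
Conserve atomic number: 1 + 52 = 53 + Z, so Z = 0.
A = 0 and Z = 0 is ⁰₀γ — a gamma ray.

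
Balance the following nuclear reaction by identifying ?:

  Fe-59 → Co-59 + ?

Conserve mass number: 59 = 59 + A, so A = 0.
Conserve atomic number: 26 = 27 + Z, so Z = -1.
A = 0 and Z = -1 is e⁻ — a beta-minus particle.

beta-minus particle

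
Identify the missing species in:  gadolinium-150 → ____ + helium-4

Sm-146

Conserve mass number: 150 = A + 4, so A = 146.
Conserve atomic number: 64 = Z + 2, so Z = 62.
Z = 62 is samarium, so the species is samarium-146.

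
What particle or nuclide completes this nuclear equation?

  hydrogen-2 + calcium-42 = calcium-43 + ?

proton

Conserve mass number: 2 + 42 = 43 + A, so A = 1.
Conserve atomic number: 1 + 20 = 20 + Z, so Z = 1.
A = 1 and Z = 1 is hydrogen-1 — a proton.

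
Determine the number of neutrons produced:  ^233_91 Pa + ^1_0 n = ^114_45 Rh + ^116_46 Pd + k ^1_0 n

Conserve mass number: 234 = 114 + 116 + k, so k = 234 − 230 = 4.
Check atomic number: 91 = 45 + 46 + 0 = 91. ✓

4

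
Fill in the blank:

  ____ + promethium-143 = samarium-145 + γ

deuteron

Conserve mass number: A + 143 = 145 + 0, so A = 2.
Conserve atomic number: Z + 61 = 62 + 0, so Z = 1.
A = 2 and Z = 1 is hydrogen-2 — a deuteron.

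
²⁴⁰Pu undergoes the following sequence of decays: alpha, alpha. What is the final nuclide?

Start: (A, Z) = (240, 94).
After α: (236, 92).
After α: (232, 90).
Z = 90 is thorium.

Th-232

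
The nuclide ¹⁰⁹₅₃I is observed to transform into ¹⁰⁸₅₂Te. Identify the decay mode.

ΔA = 108 − 109 = -1; ΔZ = 52 − 53 = -1.
A drops by 1 and Z drops by 1 — a proton was emitted.

proton emission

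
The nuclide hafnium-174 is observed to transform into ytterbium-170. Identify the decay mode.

ΔA = 170 − 174 = -4; ΔZ = 70 − 72 = -2.
A drops by 4 and Z drops by 2 — the signature of alpha emission.

alpha decay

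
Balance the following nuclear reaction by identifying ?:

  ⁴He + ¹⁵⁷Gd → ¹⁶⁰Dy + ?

Conserve mass number: 4 + 157 = 160 + A, so A = 1.
Conserve atomic number: 2 + 64 = 66 + Z, so Z = 0.
A = 1 and Z = 0 is ¹n — a neutron.

neutron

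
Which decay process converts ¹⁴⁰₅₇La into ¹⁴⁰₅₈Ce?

beta-minus decay

ΔA = 140 − 140 = 0; ΔZ = 58 − 57 = +1.
A is unchanged and Z rises by 1 — a neutron has become a proton (β⁻ decay).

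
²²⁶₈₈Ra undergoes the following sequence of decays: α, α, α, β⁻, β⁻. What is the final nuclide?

Po-214

Start: (A, Z) = (226, 88).
After α: (222, 86).
After α: (218, 84).
After α: (214, 82).
After β⁻: (214, 83).
After β⁻: (214, 84).
Z = 84 is polonium.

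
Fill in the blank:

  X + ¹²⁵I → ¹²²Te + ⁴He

Conserve mass number: A + 125 = 122 + 4, so A = 1.
Conserve atomic number: Z + 53 = 52 + 2, so Z = 1.
A = 1 and Z = 1 is ¹H — a proton.

proton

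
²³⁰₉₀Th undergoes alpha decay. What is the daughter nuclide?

Alpha decay: mass number changes by -4, atomic number by -2.
A: 230 − 4 = 226; Z: 90 − 2 = 88.
Z = 88 is radium, so the daughter is ²²⁶₈₈Ra.

Ra-226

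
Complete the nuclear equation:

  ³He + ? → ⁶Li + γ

Conserve mass number: 3 + A = 6 + 0, so A = 3.
Conserve atomic number: 2 + Z = 3 + 0, so Z = 1.
A = 3 and Z = 1 is ³H — a triton.

triton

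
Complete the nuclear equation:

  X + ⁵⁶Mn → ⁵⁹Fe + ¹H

alpha particle

Conserve mass number: A + 56 = 59 + 1, so A = 4.
Conserve atomic number: Z + 25 = 26 + 1, so Z = 2.
A = 4 and Z = 2 is ⁴He — an alpha particle.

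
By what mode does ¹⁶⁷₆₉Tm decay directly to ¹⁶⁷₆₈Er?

ΔA = 167 − 167 = 0; ΔZ = 68 − 69 = -1.
A is unchanged and Z drops by 1 — a proton has become a neutron (β⁺ emission or electron capture).

beta-plus decay or electron capture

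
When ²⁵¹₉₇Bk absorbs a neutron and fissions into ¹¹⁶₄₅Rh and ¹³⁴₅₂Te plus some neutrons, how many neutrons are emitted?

2

Conserve mass number: 252 = 116 + 134 + k, so k = 252 − 250 = 2.
Check atomic number: 97 = 45 + 52 + 0 = 97. ✓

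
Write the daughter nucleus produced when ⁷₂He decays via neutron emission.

Neutron emission: mass number changes by -1, atomic number by +0.
A: 7 − 1 = 6; Z: 2 = 2.
Z = 2 is helium, so the daughter is ⁶₂He.

He-6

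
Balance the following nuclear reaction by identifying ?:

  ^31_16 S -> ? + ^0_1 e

Conserve mass number: 31 = A + 0, so A = 31.
Conserve atomic number: 16 = Z + 1, so Z = 15.
Z = 15 is phosphorus, so the species is ^31_15 P.

P-31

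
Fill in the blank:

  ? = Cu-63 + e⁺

Zn-63

Conserve mass number: A = 63 + 0, so A = 63.
Conserve atomic number: Z = 29 + 1, so Z = 30.
Z = 30 is zinc, so the species is Zn-63.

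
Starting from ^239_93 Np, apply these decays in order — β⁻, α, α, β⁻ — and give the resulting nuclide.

Start: (A, Z) = (239, 93).
After β⁻: (239, 94).
After α: (235, 92).
After α: (231, 90).
After β⁻: (231, 91).
Z = 91 is protactinium.

Pa-231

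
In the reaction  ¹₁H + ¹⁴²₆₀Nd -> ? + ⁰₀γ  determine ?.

Conserve mass number: 1 + 142 = A + 0, so A = 143.
Conserve atomic number: 1 + 60 = Z + 0, so Z = 61.
Z = 61 is promethium, so the species is ¹⁴³₆₁Pm.

Pm-143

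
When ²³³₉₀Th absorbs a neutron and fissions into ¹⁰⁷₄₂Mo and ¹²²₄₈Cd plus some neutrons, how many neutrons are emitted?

Conserve mass number: 234 = 107 + 122 + k, so k = 234 − 229 = 5.
Check atomic number: 90 = 42 + 48 + 0 = 90. ✓

5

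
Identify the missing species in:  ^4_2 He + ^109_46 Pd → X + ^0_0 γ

Cd-113

Conserve mass number: 4 + 109 = A + 0, so A = 113.
Conserve atomic number: 2 + 46 = Z + 0, so Z = 48.
Z = 48 is cadmium, so the species is ^113_48 Cd.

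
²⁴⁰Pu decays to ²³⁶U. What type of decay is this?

ΔA = 236 − 240 = -4; ΔZ = 92 − 94 = -2.
A drops by 4 and Z drops by 2 — the signature of alpha emission.

alpha decay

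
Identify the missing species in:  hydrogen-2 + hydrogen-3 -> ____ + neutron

He-4

Conserve mass number: 2 + 3 = A + 1, so A = 4.
Conserve atomic number: 1 + 1 = Z + 0, so Z = 2.
A = 4 and Z = 2 is helium-4 — an alpha particle.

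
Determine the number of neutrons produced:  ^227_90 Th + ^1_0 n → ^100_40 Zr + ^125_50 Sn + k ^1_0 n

3

Conserve mass number: 228 = 100 + 125 + k, so k = 228 − 225 = 3.
Check atomic number: 90 = 40 + 50 + 0 = 90. ✓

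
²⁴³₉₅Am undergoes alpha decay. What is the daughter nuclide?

Np-239

Alpha decay: mass number changes by -4, atomic number by -2.
A: 243 − 4 = 239; Z: 95 − 2 = 93.
Z = 93 is neptunium, so the daughter is ²³⁹₉₃Np.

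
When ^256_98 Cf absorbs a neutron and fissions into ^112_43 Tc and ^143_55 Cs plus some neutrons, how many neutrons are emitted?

2

Conserve mass number: 257 = 112 + 143 + k, so k = 257 − 255 = 2.
Check atomic number: 98 = 43 + 55 + 0 = 98. ✓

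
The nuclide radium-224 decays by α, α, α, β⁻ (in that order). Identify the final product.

Start: (A, Z) = (224, 88).
After α: (220, 86).
After α: (216, 84).
After α: (212, 82).
After β⁻: (212, 83).
Z = 83 is bismuth.

Bi-212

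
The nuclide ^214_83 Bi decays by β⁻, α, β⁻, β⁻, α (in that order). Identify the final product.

Pb-206

Start: (A, Z) = (214, 83).
After β⁻: (214, 84).
After α: (210, 82).
After β⁻: (210, 83).
After β⁻: (210, 84).
After α: (206, 82).
Z = 82 is lead.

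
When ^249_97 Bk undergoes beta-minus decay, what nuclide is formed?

Beta-minus decay: mass number changes by +0, atomic number by +1.
A: 249 = 249; Z: 97 + 1 = 98.
Z = 98 is californium, so the daughter is ^249_98 Cf.

Cf-249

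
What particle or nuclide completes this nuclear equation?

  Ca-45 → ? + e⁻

Sc-45

Conserve mass number: 45 = A + 0, so A = 45.
Conserve atomic number: 20 = Z − 1, so Z = 21.
Z = 21 is scandium, so the species is Sc-45.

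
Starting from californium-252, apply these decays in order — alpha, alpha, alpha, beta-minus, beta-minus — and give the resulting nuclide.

Pu-240

Start: (A, Z) = (252, 98).
After α: (248, 96).
After α: (244, 94).
After α: (240, 92).
After β⁻: (240, 93).
After β⁻: (240, 94).
Z = 94 is plutonium.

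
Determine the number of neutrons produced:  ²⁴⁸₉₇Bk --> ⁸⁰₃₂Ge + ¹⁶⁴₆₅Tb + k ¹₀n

Conserve mass number: 248 = 80 + 164 + k, so k = 248 − 244 = 4.
Check atomic number: 97 = 32 + 65 + 0 = 97. ✓

4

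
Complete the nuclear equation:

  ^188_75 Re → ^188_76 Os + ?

Conserve mass number: 188 = 188 + A, so A = 0.
Conserve atomic number: 75 = 76 + Z, so Z = -1.
A = 0 and Z = -1 is ^0_-1 e — a beta-minus particle.

beta-minus particle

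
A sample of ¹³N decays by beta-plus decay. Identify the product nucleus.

C-13

Beta-plus decay: mass number changes by +0, atomic number by -1.
A: 13 = 13; Z: 7 − 1 = 6.
Z = 6 is carbon, so the daughter is ¹³C.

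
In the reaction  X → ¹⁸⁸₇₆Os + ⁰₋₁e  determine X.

Re-188

Conserve mass number: A = 188 + 0, so A = 188.
Conserve atomic number: Z = 76 − 1, so Z = 75.
Z = 75 is rhenium, so the species is ¹⁸⁸₇₅Re.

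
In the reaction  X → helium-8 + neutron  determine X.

He-9

Conserve mass number: A = 8 + 1, so A = 9.
Conserve atomic number: Z = 2 + 0, so Z = 2.
Z = 2 is helium, so the species is helium-9.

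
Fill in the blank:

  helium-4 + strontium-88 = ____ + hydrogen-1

Y-91

Conserve mass number: 4 + 88 = A + 1, so A = 91.
Conserve atomic number: 2 + 38 = Z + 1, so Z = 39.
Z = 39 is yttrium, so the species is yttrium-91.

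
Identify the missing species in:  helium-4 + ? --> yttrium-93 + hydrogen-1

Conserve mass number: 4 + A = 93 + 1, so A = 90.
Conserve atomic number: 2 + Z = 39 + 1, so Z = 38.
Z = 38 is strontium, so the species is strontium-90.

Sr-90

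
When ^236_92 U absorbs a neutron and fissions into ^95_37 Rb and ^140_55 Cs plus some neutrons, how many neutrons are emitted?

2

Conserve mass number: 237 = 95 + 140 + k, so k = 237 − 235 = 2.
Check atomic number: 92 = 37 + 55 + 0 = 92. ✓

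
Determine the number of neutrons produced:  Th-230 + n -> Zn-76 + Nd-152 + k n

3

Conserve mass number: 231 = 76 + 152 + k, so k = 231 − 228 = 3.
Check atomic number: 90 = 30 + 60 + 0 = 90. ✓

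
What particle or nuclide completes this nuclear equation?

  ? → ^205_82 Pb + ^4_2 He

Po-209

Conserve mass number: A = 205 + 4, so A = 209.
Conserve atomic number: Z = 82 + 2, so Z = 84.
Z = 84 is polonium, so the species is ^209_84 Po.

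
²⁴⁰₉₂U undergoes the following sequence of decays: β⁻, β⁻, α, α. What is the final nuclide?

Th-232

Start: (A, Z) = (240, 92).
After β⁻: (240, 93).
After β⁻: (240, 94).
After α: (236, 92).
After α: (232, 90).
Z = 90 is thorium.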